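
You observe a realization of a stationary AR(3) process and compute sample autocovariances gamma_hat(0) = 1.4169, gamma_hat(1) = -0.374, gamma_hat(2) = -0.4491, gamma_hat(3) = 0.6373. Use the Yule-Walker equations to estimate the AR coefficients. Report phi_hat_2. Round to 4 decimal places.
\hat\phi_{2} = -0.3080

The Yule-Walker equations for an AR(p) process read, in matrix form,
  Gamma_p phi = r_p,   with   (Gamma_p)_{ij} = gamma(|i - j|),
                       (r_p)_i = gamma(i),   i,j = 1..p.
Substitute the sample gammas (Toeplitz matrix and right-hand side of size 3):
  Gamma_p = [[1.4169, -0.374, -0.4491], [-0.374, 1.4169, -0.374], [-0.4491, -0.374, 1.4169]]
  r_p     = [-0.374, -0.4491, 0.6373]
Written out (R1..R3):
  (R1) 1.4169 phi_1 - 0.374 phi_2 - 0.4491 phi_3 = -0.374
  (R2) -0.374 phi_1 + 1.4169 phi_2 - 0.374 phi_3 = -0.4491
  (R3) -0.4491 phi_1 - 0.374 phi_2 + 1.4169 phi_3 = 0.6373
Gaussian elimination:
  R2 <- R2 - (-0.374/1.4169) R1 = R2 - (-0.263957) R1:  1.31818 phi_2 - 0.492543 phi_3 = -0.54782
  R3 <- R3 - (-0.4491/1.4169) R1 = R3 - (-0.31696) R1:  -0.492543 phi_2 + 1.274553 phi_3 = 0.518757
  R3 <- R3 - (-0.492543/1.31818) R2 = R3 - (-0.373654) R2:  1.090513 phi_3 = 0.314062
Back-substitution:
  phi_hat_3 = 0.314062 / 1.090513 = 0.287995
  phi_hat_2 = (-0.54782 - (-0.492543)(0.287995)) / 1.31818 = -0.307978
  phi_hat_1 = (-0.374 - (-0.374)(-0.307978) - (-0.4491)(0.287995)) / 1.4169 = -0.253966
So phi_hat = [-0.2540, -0.3080, 0.2880].
Therefore phi_hat_2 = -0.3080.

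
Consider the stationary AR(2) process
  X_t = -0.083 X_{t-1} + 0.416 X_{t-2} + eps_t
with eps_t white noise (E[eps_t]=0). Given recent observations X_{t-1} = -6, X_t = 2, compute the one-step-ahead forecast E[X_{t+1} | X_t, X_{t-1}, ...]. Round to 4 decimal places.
E[X_{t+1} \mid \mathcal F_t] = -2.6620

For an AR(p) model X_t = c + sum_i phi_i X_{t-i} + eps_t, the
one-step-ahead conditional mean is
  E[X_{t+1} | X_t, ...] = c + sum_i phi_i X_{t+1-i}.
Substitute known values:
  E[X_{t+1} | ...] = (-0.083) * (2) + (0.416) * (-6)
                   = -2.6620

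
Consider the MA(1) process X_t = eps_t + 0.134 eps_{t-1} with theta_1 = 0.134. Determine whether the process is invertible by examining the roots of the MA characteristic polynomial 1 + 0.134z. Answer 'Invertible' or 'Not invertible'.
\text{Invertible}

The MA(q) characteristic polynomial is P(z) = 1 + 0.134z.
Invertibility requires all roots to lie outside the unit circle, i.e. |z| > 1 for every root.
This is linear in z: 1 + (0.134) z = 0  =>  z = -1/(0.134) = -7.462687,  |z| = 7.462687.
Moduli of all roots: 7.4627.
All moduli strictly greater than 1? Yes.
Verdict: Invertible.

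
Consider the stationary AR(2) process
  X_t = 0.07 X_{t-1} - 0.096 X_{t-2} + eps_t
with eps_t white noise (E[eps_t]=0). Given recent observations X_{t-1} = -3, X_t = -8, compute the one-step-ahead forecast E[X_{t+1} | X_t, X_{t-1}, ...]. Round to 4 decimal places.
E[X_{t+1} \mid \mathcal F_t] = -0.2720

For an AR(p) model X_t = c + sum_i phi_i X_{t-i} + eps_t, the
one-step-ahead conditional mean is
  E[X_{t+1} | X_t, ...] = c + sum_i phi_i X_{t+1-i}.
Substitute known values:
  E[X_{t+1} | ...] = (0.07) * (-8) + (-0.096) * (-3)
                   = -0.2720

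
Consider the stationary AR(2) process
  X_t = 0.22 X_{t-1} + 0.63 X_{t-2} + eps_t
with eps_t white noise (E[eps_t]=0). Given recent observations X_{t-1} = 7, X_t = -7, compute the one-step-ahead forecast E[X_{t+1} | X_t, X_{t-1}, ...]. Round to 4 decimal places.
E[X_{t+1} \mid \mathcal F_t] = 2.8700

For an AR(p) model X_t = c + sum_i phi_i X_{t-i} + eps_t, the
one-step-ahead conditional mean is
  E[X_{t+1} | X_t, ...] = c + sum_i phi_i X_{t+1-i}.
Substitute known values:
  E[X_{t+1} | ...] = (0.22) * (-7) + (0.63) * (7)
                   = 2.8700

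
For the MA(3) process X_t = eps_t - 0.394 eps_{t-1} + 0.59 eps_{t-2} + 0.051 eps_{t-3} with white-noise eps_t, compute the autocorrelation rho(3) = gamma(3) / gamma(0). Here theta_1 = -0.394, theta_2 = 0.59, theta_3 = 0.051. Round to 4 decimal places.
\rho(3) = 0.0339

For an MA(q) process with theta_0 = 1, the autocovariance is
  gamma(k) = sigma^2 * sum_{i=0..q-k} theta_i * theta_{i+k},
and rho(k) = gamma(k) / gamma(0). Sigma^2 cancels.
  numerator   = (1)*(0.051) = 0.051.
  denominator = (1)^2 + (-0.394)^2 + (0.59)^2 + (0.051)^2 = 1.505937.
  rho(3) = 0.051 / 1.505937 = 0.0339.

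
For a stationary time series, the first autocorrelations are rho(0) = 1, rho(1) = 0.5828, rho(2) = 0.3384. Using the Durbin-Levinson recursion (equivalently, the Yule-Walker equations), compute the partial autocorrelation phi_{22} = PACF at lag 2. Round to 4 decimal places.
\phi_{22} = -0.0019

The PACF at lag k is phi_{kk}, the last component of the solution
to the Yule-Walker system G_k phi = r_k where
  (G_k)_{ij} = rho(|i - j|), (r_k)_i = rho(i), i,j = 1..k.
Equivalently, Durbin-Levinson gives phi_{kk} iteratively:
  phi_{11} = rho(1)
  phi_{kk} = [rho(k) - sum_{j=1..k-1} phi_{k-1,j} rho(k-j)]
            / [1 - sum_{j=1..k-1} phi_{k-1,j} rho(j)],
  phi_{k,j} = phi_{k-1,j} - phi_{kk} phi_{k-1,k-j},  j = 1..k-1.
Step k = 1:
  phi_11 = rho(1) = 0.5828.
Step k = 2:
  phi_22 = [rho(2) - phi_11 rho(1)] / [1 - phi_11 rho(1)] = [0.3384 - (0.5828)(0.5828)] / [1 - (0.5828)(0.5828)]
         = -0.00125584 / 0.66034416 = -0.0019.
Therefore phi_{22} = -0.0019.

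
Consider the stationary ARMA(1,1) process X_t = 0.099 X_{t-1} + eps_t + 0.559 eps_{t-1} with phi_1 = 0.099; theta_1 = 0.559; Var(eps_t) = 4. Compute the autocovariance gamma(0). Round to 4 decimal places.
\gamma(0) = 5.7490

Multiply the model equation by X_{t-k} and take expectations. With theta_0 = psi_0 = 1 and psi_j the MA(infinity) weights, this gives
  gamma(k) - sum_i phi_i gamma(k-i) = c_k,
  c_k = sigma^2 * sum_{j=k..q} theta_j psi_{j-k}   (c_k = 0 for k > q),
using gamma(-m) = gamma(m).
psi-weights needed (psi_j = theta_j + sum_i phi_i psi_{j-i}):
  psi_1 = theta_1 + phi_1 = 0.559 + (0.099) = 0.658
Right-hand sides:
  c_0 = sigma^2 (1 + theta_1 psi_1) = 4 * (1 + (0.559)(0.658)) = 4 * 1.367822 = 5.471288
  c_1 = sigma^2 theta_1 = 4 * (0.559) = 2.236
  c_2 = 0
Equations for k = 0 and k = 1 (AR order 1):
  gamma(0) = phi_1 gamma(1) + c_0
  gamma(1) = phi_1 gamma(0) + c_1
Substituting the second into the first: gamma(0) (1 - phi_1^2) = c_0 + phi_1 c_1, so
  gamma(0) = (c_0 + phi_1 c_1) / (1 - phi_1^2) = (5.471288 + (0.099)(2.236)) / (1 - (0.099)^2) = 5.692652 / 0.990199 = 5.748998.
Therefore gamma(0) = 5.7490 (to 4 decimal places).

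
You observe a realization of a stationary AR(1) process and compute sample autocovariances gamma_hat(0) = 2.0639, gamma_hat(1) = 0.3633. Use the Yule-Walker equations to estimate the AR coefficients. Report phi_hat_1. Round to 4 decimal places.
\hat\phi_{1} = 0.1760

The Yule-Walker equations for an AR(p) process read, in matrix form,
  Gamma_p phi = r_p,   with   (Gamma_p)_{ij} = gamma(|i - j|),
                       (r_p)_i = gamma(i),   i,j = 1..p.
Substitute the sample gammas (Toeplitz matrix and right-hand side of size 1):
  Gamma_p = [[2.0639]]
  r_p     = [0.3633]
With p = 1 this is the single equation gamma(0) phi_1 = gamma(1):
  phi_hat_1 = gamma(1) / gamma(0) = 0.3633 / 2.0639 = 0.1760.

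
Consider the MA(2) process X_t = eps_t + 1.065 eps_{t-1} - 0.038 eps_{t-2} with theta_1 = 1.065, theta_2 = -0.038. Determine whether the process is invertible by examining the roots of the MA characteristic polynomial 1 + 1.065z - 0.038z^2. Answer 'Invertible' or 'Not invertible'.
\text{Not invertible}

The MA(q) characteristic polynomial is P(z) = 1 + 1.065z - 0.038z^2.
Invertibility requires all roots to lie outside the unit circle, i.e. |z| > 1 for every root.
Set 1 + (1.065) z + (-0.038) z^2 = 0, i.e. a z^2 + b z + c = 0 with a = -0.038, b = 1.065, c = 1.
Discriminant D = b^2 - 4ac = (1.065)^2 - 4*(-0.038)*1 = 1.134225 - (-0.152) = 1.286225.
D >= 0, so the roots are real: z = (-b +/- sqrt(D)) / (2a) = (-1.065 +/- 1.134119) / (-0.076).
  z_1 = (-1.065 + 1.134119) / (-0.076) = -0.9095,   |z_1| = 0.9095.
  z_2 = (-1.065 - 1.134119) / (-0.076) = 28.9358,   |z_2| = 28.9358.
Moduli of all roots: 0.9095, 28.9358.
All moduli strictly greater than 1? No.
Verdict: Not invertible.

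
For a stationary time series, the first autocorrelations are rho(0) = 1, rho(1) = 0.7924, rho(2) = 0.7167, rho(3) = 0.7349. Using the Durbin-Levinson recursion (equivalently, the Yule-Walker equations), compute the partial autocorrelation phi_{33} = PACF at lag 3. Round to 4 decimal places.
\phi_{33} = 0.3232

The PACF at lag k is phi_{kk}, the last component of the solution
to the Yule-Walker system G_k phi = r_k where
  (G_k)_{ij} = rho(|i - j|), (r_k)_i = rho(i), i,j = 1..k.
Equivalently, Durbin-Levinson gives phi_{kk} iteratively:
  phi_{11} = rho(1)
  phi_{kk} = [rho(k) - sum_{j=1..k-1} phi_{k-1,j} rho(k-j)]
            / [1 - sum_{j=1..k-1} phi_{k-1,j} rho(j)],
  phi_{k,j} = phi_{k-1,j} - phi_{kk} phi_{k-1,k-j},  j = 1..k-1.
Step k = 1:
  phi_11 = rho(1) = 0.7924.
Step k = 2:
  phi_22 = [rho(2) - phi_11 rho(1)] / [1 - phi_11 rho(1)] = [0.7167 - (0.7924)(0.7924)] / [1 - (0.7924)(0.7924)]
         = 0.08880224 / 0.37210224 = 0.23865.
  Update: phi_21 = phi_11 - phi_22 phi_11 = 0.7924 - (0.23865)(0.7924) = 0.603294.
Step k = 3:
  phi_33 = [rho(3) - phi_21 rho(2) - phi_22 rho(1)] / [1 - phi_21 rho(1) - phi_22 rho(2)]
    numerator   = 0.7349 - (0.603294)(0.7167) - (0.23865)(0.7924) = 0.11341309
    denominator = 1 - (0.603294)(0.7924) - (0.23865)(0.7167) = 0.35090958
  phi_33 = 0.11341309 / 0.35090958 = 0.3232.
Therefore phi_{33} = 0.3232.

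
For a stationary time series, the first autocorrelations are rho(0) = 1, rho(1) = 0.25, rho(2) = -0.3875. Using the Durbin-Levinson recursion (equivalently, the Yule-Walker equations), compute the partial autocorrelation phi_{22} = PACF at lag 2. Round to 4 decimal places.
\phi_{22} = -0.4800

The PACF at lag k is phi_{kk}, the last component of the solution
to the Yule-Walker system G_k phi = r_k where
  (G_k)_{ij} = rho(|i - j|), (r_k)_i = rho(i), i,j = 1..k.
Equivalently, Durbin-Levinson gives phi_{kk} iteratively:
  phi_{11} = rho(1)
  phi_{kk} = [rho(k) - sum_{j=1..k-1} phi_{k-1,j} rho(k-j)]
            / [1 - sum_{j=1..k-1} phi_{k-1,j} rho(j)],
  phi_{k,j} = phi_{k-1,j} - phi_{kk} phi_{k-1,k-j},  j = 1..k-1.
Step k = 1:
  phi_11 = rho(1) = 0.25.
Step k = 2:
  phi_22 = [rho(2) - phi_11 rho(1)] / [1 - phi_11 rho(1)] = [-0.3875 - (0.25)(0.25)] / [1 - (0.25)(0.25)]
         = -0.45 / 0.9375 = -0.48.
Therefore phi_{22} = -0.4800.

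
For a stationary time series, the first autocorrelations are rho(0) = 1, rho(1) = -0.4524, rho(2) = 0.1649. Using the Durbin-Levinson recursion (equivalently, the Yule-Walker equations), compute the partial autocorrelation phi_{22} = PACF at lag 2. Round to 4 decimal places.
\phi_{22} = -0.0500

The PACF at lag k is phi_{kk}, the last component of the solution
to the Yule-Walker system G_k phi = r_k where
  (G_k)_{ij} = rho(|i - j|), (r_k)_i = rho(i), i,j = 1..k.
Equivalently, Durbin-Levinson gives phi_{kk} iteratively:
  phi_{11} = rho(1)
  phi_{kk} = [rho(k) - sum_{j=1..k-1} phi_{k-1,j} rho(k-j)]
            / [1 - sum_{j=1..k-1} phi_{k-1,j} rho(j)],
  phi_{k,j} = phi_{k-1,j} - phi_{kk} phi_{k-1,k-j},  j = 1..k-1.
Step k = 1:
  phi_11 = rho(1) = -0.4524.
Step k = 2:
  phi_22 = [rho(2) - phi_11 rho(1)] / [1 - phi_11 rho(1)] = [0.1649 - (-0.4524)(-0.4524)] / [1 - (-0.4524)(-0.4524)]
         = -0.03976576 / 0.79533424 = -0.05.
Therefore phi_{22} = -0.0500.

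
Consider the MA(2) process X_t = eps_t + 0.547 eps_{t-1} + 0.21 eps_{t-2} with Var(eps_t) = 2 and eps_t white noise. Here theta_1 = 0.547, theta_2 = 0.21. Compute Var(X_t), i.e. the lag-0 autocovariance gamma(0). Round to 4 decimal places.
\gamma(0) = 2.6866

For an MA(q) process X_t = eps_t + sum_i theta_i eps_{t-i} with
Var(eps_t) = sigma^2, the variance is
  gamma(0) = sigma^2 * (1 + sum_i theta_i^2).
  sum_i theta_i^2 = (0.547)^2 + (0.21)^2 = 0.299209 + 0.0441 = 0.343309.
  gamma(0) = 2 * (1 + 0.343309) = 2 * 1.343309 = 2.686618, which rounds to 2.6866.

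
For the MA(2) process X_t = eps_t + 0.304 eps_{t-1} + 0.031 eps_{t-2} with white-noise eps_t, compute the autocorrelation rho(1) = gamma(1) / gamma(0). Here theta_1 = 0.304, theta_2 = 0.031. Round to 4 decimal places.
\rho(1) = 0.2867

For an MA(q) process with theta_0 = 1, the autocovariance is
  gamma(k) = sigma^2 * sum_{i=0..q-k} theta_i * theta_{i+k},
and rho(k) = gamma(k) / gamma(0). Sigma^2 cancels.
  numerator   = (1)*(0.304) + (0.304)*(0.031) = 0.313424.
  denominator = (1)^2 + (0.304)^2 + (0.031)^2 = 1.093377.
  rho(1) = 0.313424 / 1.093377 = 0.2867.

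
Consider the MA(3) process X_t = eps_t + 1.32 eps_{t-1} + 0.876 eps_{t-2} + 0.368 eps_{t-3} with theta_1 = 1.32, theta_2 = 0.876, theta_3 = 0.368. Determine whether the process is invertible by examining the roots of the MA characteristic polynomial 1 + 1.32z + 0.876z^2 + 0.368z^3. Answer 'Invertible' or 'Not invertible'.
\text{Invertible}

The MA(q) characteristic polynomial is P(z) = 1 + 1.32z + 0.876z^2 + 0.368z^3.
Invertibility requires all roots to lie outside the unit circle, i.e. |z| > 1 for every root.
Degree 3: look for a simple real root z0 first, then factor out (1 - z/z0) and solve the remaining quadratic.
Testing z0 = -1.25: P(-1.25) = 1 + (1.32)(-1.25) + (0.876)(-1.25)^2 + (0.368)(-1.25)^3
  = 1 + (-1.65) + (1.36875) + (-0.71875) = 0.  So z_0 = -1.25 is a root, |z_0| = 1.25.
Divide out the factor (1 + 0.8 z) = (1 - z/z0) (since 1/z0 = -0.8):
  P(z) = (1 + 0.8 z)(1 + (0.52) z + (0.46) z^2)
  [check: z-coef 0.52 - (-0.8) = 1.32; z^2-coef 0.46 - (-0.8)(0.52) = 0.876; z^3-coef -(-0.8)(0.46) = 0.368.]
Remaining roots from the quadratic factor 1 + (0.52) z + (0.46) z^2:
  Set 1 + (0.52) z + (0.46) z^2 = 0, i.e. a z^2 + b z + c = 0 with a = 0.46, b = 0.52, c = 1.
  Discriminant D = b^2 - 4ac = (0.52)^2 - 4*(0.46)*1 = 0.2704 - (1.84) = -1.5696.
  D < 0, so the roots are the complex-conjugate pair z = (-b +/- i sqrt(-D)) / (2a) = -0.5652 +/- 1.3618i.
  For a conjugate pair |z|^2 = z * conj(z) = (product of roots) = c/a = 1/(0.46) = 2.173913, so |z| = sqrt(2.173913) = 1.4744 for both roots.
Moduli of all roots: 1.2500, 1.4744, 1.4744.
All moduli strictly greater than 1? Yes.
Verdict: Invertible.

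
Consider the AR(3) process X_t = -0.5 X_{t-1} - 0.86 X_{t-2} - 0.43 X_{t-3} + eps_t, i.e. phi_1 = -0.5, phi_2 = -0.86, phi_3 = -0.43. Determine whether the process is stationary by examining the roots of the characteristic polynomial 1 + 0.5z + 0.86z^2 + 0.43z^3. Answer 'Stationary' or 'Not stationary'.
\text{Stationary}

The AR(p) characteristic polynomial is P(z) = 1 + 0.5z + 0.86z^2 + 0.43z^3.
Stationarity requires all roots to lie outside the unit circle, i.e. |z| > 1 for every root.
Degree 3: look for a simple real root z0 first, then factor out (1 - z/z0) and solve the remaining quadratic.
Testing z0 = -2: P(-2) = 1 + (0.5)(-2) + (0.86)(-2)^2 + (0.43)(-2)^3
  = 1 + (-1) + (3.44) + (-3.44) = 0.  So z_0 = -2 is a root, |z_0| = 2.
Divide out the factor (1 + 0.5 z) = (1 - z/z0) (since 1/z0 = -0.5):
  P(z) = (1 + 0.5 z)(1 + (0) z + (0.86) z^2)
  [check: z-coef 0 - (-0.5) = 0.5; z^2-coef 0.86 - (-0.5)(0) = 0.86; z^3-coef -(-0.5)(0.86) = 0.43.]
Remaining roots from the quadratic factor 1 + (0) z + (0.86) z^2:
  Set 1 + (0) z + (0.86) z^2 = 0, i.e. a z^2 + b z + c = 0 with a = 0.86, b = 0, c = 1.
  Discriminant D = b^2 - 4ac = (0)^2 - 4*(0.86)*1 = 0 - (3.44) = -3.44.
  D < 0, so the roots are the complex-conjugate pair z = (-b +/- i sqrt(-D)) / (2a) = 0 +/- 1.0783i.
  For a conjugate pair |z|^2 = z * conj(z) = (product of roots) = c/a = 1/(0.86) = 1.162791, so |z| = sqrt(1.162791) = 1.0783 for both roots.
Moduli of all roots: 2.0000, 1.0783, 1.0783.
All moduli strictly greater than 1? Yes.
Verdict: Stationary.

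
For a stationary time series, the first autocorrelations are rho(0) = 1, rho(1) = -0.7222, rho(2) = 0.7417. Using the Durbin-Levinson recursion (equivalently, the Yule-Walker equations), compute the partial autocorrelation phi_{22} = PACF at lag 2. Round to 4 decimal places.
\phi_{22} = 0.4601

The PACF at lag k is phi_{kk}, the last component of the solution
to the Yule-Walker system G_k phi = r_k where
  (G_k)_{ij} = rho(|i - j|), (r_k)_i = rho(i), i,j = 1..k.
Equivalently, Durbin-Levinson gives phi_{kk} iteratively:
  phi_{11} = rho(1)
  phi_{kk} = [rho(k) - sum_{j=1..k-1} phi_{k-1,j} rho(k-j)]
            / [1 - sum_{j=1..k-1} phi_{k-1,j} rho(j)],
  phi_{k,j} = phi_{k-1,j} - phi_{kk} phi_{k-1,k-j},  j = 1..k-1.
Step k = 1:
  phi_11 = rho(1) = -0.7222.
Step k = 2:
  phi_22 = [rho(2) - phi_11 rho(1)] / [1 - phi_11 rho(1)] = [0.7417 - (-0.7222)(-0.7222)] / [1 - (-0.7222)(-0.7222)]
         = 0.22012716 / 0.47842716 = 0.4601.
Therefore phi_{22} = 0.4601.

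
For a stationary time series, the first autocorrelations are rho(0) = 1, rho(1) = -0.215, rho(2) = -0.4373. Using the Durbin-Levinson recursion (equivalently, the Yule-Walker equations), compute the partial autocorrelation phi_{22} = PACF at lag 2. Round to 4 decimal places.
\phi_{22} = -0.5070

The PACF at lag k is phi_{kk}, the last component of the solution
to the Yule-Walker system G_k phi = r_k where
  (G_k)_{ij} = rho(|i - j|), (r_k)_i = rho(i), i,j = 1..k.
Equivalently, Durbin-Levinson gives phi_{kk} iteratively:
  phi_{11} = rho(1)
  phi_{kk} = [rho(k) - sum_{j=1..k-1} phi_{k-1,j} rho(k-j)]
            / [1 - sum_{j=1..k-1} phi_{k-1,j} rho(j)],
  phi_{k,j} = phi_{k-1,j} - phi_{kk} phi_{k-1,k-j},  j = 1..k-1.
Step k = 1:
  phi_11 = rho(1) = -0.215.
Step k = 2:
  phi_22 = [rho(2) - phi_11 rho(1)] / [1 - phi_11 rho(1)] = [-0.4373 - (-0.215)(-0.215)] / [1 - (-0.215)(-0.215)]
         = -0.483525 / 0.953775 = -0.507.
Therefore phi_{22} = -0.5070.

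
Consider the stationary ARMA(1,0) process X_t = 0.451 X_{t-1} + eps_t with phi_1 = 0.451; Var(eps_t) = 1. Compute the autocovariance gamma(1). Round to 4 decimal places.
\gamma(1) = 0.5662

Multiply the model equation by X_{t-k} and take expectations. With theta_0 = psi_0 = 1 and psi_j the MA(infinity) weights, this gives
  gamma(k) - sum_i phi_i gamma(k-i) = c_k,
  c_k = sigma^2 * sum_{j=k..q} theta_j psi_{j-k}   (c_k = 0 for k > q),
using gamma(-m) = gamma(m).
Pure AR (q = 0): c_0 = sigma^2 = 1, c_k = 0 for k >= 1.
Equations for k = 0 and k = 1 (AR order 1):
  gamma(0) = phi_1 gamma(1) + c_0
  gamma(1) = phi_1 gamma(0) + c_1
Substituting the second into the first: gamma(0) (1 - phi_1^2) = c_0 + phi_1 c_1, so
  gamma(0) = c_0 / (1 - phi_1^2) = 1 / (1 - (0.451)^2) = 1 / 0.796599 = 1.255337.
  gamma(1) = phi_1 gamma(0) = (0.451)(1.255337) = 0.566157.
Therefore gamma(1) = 0.5662 (to 4 decimal places).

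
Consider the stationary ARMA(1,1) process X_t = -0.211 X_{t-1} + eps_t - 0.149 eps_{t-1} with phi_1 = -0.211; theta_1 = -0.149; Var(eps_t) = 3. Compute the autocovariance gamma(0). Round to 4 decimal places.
\gamma(0) = 3.4069

Multiply the model equation by X_{t-k} and take expectations. With theta_0 = psi_0 = 1 and psi_j the MA(infinity) weights, this gives
  gamma(k) - sum_i phi_i gamma(k-i) = c_k,
  c_k = sigma^2 * sum_{j=k..q} theta_j psi_{j-k}   (c_k = 0 for k > q),
using gamma(-m) = gamma(m).
psi-weights needed (psi_j = theta_j + sum_i phi_i psi_{j-i}):
  psi_1 = theta_1 + phi_1 = -0.149 + (-0.211) = -0.36
Right-hand sides:
  c_0 = sigma^2 (1 + theta_1 psi_1) = 3 * (1 + (-0.149)(-0.36)) = 3 * 1.05364 = 3.16092
  c_1 = sigma^2 theta_1 = 3 * (-0.149) = -0.447
  c_2 = 0
Equations for k = 0 and k = 1 (AR order 1):
  gamma(0) = phi_1 gamma(1) + c_0
  gamma(1) = phi_1 gamma(0) + c_1
Substituting the second into the first: gamma(0) (1 - phi_1^2) = c_0 + phi_1 c_1, so
  gamma(0) = (c_0 + phi_1 c_1) / (1 - phi_1^2) = (3.16092 + (-0.211)(-0.447)) / (1 - (-0.211)^2) = 3.255237 / 0.955479 = 3.406916.
Therefore gamma(0) = 3.4069 (to 4 decimal places).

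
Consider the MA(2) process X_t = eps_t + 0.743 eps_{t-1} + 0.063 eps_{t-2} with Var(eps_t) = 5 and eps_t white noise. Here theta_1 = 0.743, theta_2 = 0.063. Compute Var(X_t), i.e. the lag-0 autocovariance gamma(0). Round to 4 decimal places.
\gamma(0) = 7.7801

For an MA(q) process X_t = eps_t + sum_i theta_i eps_{t-i} with
Var(eps_t) = sigma^2, the variance is
  gamma(0) = sigma^2 * (1 + sum_i theta_i^2).
  sum_i theta_i^2 = (0.743)^2 + (0.063)^2 = 0.552049 + 0.003969 = 0.556018.
  gamma(0) = 5 * (1 + 0.556018) = 5 * 1.556018 = 7.78009, which rounds to 7.7801.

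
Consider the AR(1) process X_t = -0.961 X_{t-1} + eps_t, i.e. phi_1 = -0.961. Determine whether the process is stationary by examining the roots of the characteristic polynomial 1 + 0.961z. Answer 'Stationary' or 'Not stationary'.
\text{Stationary}

The AR(p) characteristic polynomial is P(z) = 1 + 0.961z.
Stationarity requires all roots to lie outside the unit circle, i.e. |z| > 1 for every root.
This is linear in z: 1 + (0.961) z = 0  =>  z = -1/(0.961) = -1.040583,  |z| = 1.040583.
Moduli of all roots: 1.0406.
All moduli strictly greater than 1? Yes.
Verdict: Stationary.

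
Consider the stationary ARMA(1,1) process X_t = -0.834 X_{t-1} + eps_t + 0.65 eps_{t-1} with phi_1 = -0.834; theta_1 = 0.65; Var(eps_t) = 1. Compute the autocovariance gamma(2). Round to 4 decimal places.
\gamma(2) = 0.2308

Multiply the model equation by X_{t-k} and take expectations. With theta_0 = psi_0 = 1 and psi_j the MA(infinity) weights, this gives
  gamma(k) - sum_i phi_i gamma(k-i) = c_k,
  c_k = sigma^2 * sum_{j=k..q} theta_j psi_{j-k}   (c_k = 0 for k > q),
using gamma(-m) = gamma(m).
psi-weights needed (psi_j = theta_j + sum_i phi_i psi_{j-i}):
  psi_1 = theta_1 + phi_1 = 0.65 + (-0.834) = -0.184
Right-hand sides:
  c_0 = sigma^2 (1 + theta_1 psi_1) = 1 * (1 + (0.65)(-0.184)) = 1 * 0.8804 = 0.8804
  c_1 = sigma^2 theta_1 = 1 * (0.65) = 0.65
  c_2 = 0
Equations for k = 0 and k = 1 (AR order 1):
  gamma(0) = phi_1 gamma(1) + c_0
  gamma(1) = phi_1 gamma(0) + c_1
Substituting the second into the first: gamma(0) (1 - phi_1^2) = c_0 + phi_1 c_1, so
  gamma(0) = (c_0 + phi_1 c_1) / (1 - phi_1^2) = (0.8804 + (-0.834)(0.65)) / (1 - (-0.834)^2) = 0.3383 / 0.304444 = 1.111206.
  gamma(1) = phi_1 gamma(0) + c_1 = (-0.834)(1.111206) + (0.65) = -0.276746.
For k = 2 (> q): gamma(2) = phi_1 gamma(1) = (-0.834)(-0.276746) = 0.230806.
Therefore gamma(2) = 0.2308 (to 4 decimal places).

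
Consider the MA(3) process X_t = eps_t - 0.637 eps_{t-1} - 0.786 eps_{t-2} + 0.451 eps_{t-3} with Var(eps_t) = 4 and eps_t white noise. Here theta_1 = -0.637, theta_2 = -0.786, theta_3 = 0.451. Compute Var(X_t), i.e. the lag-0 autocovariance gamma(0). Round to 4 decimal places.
\gamma(0) = 8.9079

For an MA(q) process X_t = eps_t + sum_i theta_i eps_{t-i} with
Var(eps_t) = sigma^2, the variance is
  gamma(0) = sigma^2 * (1 + sum_i theta_i^2).
  sum_i theta_i^2 = (-0.637)^2 + (-0.786)^2 + (0.451)^2 = 0.405769 + 0.617796 + 0.203401 = 1.226966.
  gamma(0) = 4 * (1 + 1.226966) = 4 * 2.226966 = 8.907864, which rounds to 8.9079.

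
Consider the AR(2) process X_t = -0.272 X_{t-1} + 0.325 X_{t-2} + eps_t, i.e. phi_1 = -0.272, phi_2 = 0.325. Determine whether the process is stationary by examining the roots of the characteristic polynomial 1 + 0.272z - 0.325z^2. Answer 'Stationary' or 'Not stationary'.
\text{Stationary}

The AR(p) characteristic polynomial is P(z) = 1 + 0.272z - 0.325z^2.
Stationarity requires all roots to lie outside the unit circle, i.e. |z| > 1 for every root.
Set 1 + (0.272) z + (-0.325) z^2 = 0, i.e. a z^2 + b z + c = 0 with a = -0.325, b = 0.272, c = 1.
Discriminant D = b^2 - 4ac = (0.272)^2 - 4*(-0.325)*1 = 0.073984 - (-1.3) = 1.373984.
D >= 0, so the roots are real: z = (-b +/- sqrt(D)) / (2a) = (-0.272 +/- 1.172171) / (-0.65).
  z_1 = (-0.272 + 1.172171) / (-0.65) = -1.3849,   |z_1| = 1.3849.
  z_2 = (-0.272 - 1.172171) / (-0.65) = 2.2218,   |z_2| = 2.2218.
Moduli of all roots: 1.3849, 2.2218.
All moduli strictly greater than 1? Yes.
Verdict: Stationary.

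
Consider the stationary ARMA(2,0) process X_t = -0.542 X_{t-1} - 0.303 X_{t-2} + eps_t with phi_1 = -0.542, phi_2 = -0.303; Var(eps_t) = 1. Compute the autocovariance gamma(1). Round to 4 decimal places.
\gamma(1) = -0.5538

Multiply the model equation by X_{t-k} and take expectations. With theta_0 = psi_0 = 1 and psi_j the MA(infinity) weights, this gives
  gamma(k) - sum_i phi_i gamma(k-i) = c_k,
  c_k = sigma^2 * sum_{j=k..q} theta_j psi_{j-k}   (c_k = 0 for k > q),
using gamma(-m) = gamma(m).
Pure AR (q = 0): c_0 = sigma^2 = 1, c_k = 0 for k >= 1.
Equations for k = 0, 1, 2 (AR order 2, c_2 = 0):
  (E0) gamma(0) = phi_1 gamma(1) + phi_2 gamma(2) + c_0
  (E1) gamma(1) = phi_1 gamma(0) + phi_2 gamma(1) + c_1
  (E2) gamma(2) = phi_1 gamma(1) + phi_2 gamma(0)
From (E1): gamma(1) = A gamma(0) + B with
  A = phi_1 / (1 - phi_2) = -0.542 / 1.303 = -0.415963,   B = c_1 / (1 - phi_2) = 0 / 1.303 = 0.
Insert (E2) into (E0): gamma(0) (1 - phi_2^2) = phi_1 (1 + phi_2) gamma(1) + c_0.
  phi_1 (1 + phi_2) = (-0.542)(0.697) = -0.377774,   1 - phi_2^2 = 0.908191.
Replace gamma(1) by A gamma(0) + B and collect gamma(0):
  gamma(0) [0.908191 - (-0.377774)(-0.415963)] = c_0 = 1
  gamma(0) * 0.751051 = 1
  gamma(0) = 1 / 0.751051 = 1.331468.
  gamma(1) = A gamma(0) = (-0.415963)(1.331468) = -0.553841.
Therefore gamma(1) = -0.5538 (to 4 decimal places).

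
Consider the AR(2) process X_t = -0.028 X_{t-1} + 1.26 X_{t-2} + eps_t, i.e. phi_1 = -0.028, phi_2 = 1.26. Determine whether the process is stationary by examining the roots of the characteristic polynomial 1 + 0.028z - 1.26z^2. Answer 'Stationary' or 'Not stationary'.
\text{Not stationary}

The AR(p) characteristic polynomial is P(z) = 1 + 0.028z - 1.26z^2.
Stationarity requires all roots to lie outside the unit circle, i.e. |z| > 1 for every root.
Set 1 + (0.028) z + (-1.26) z^2 = 0, i.e. a z^2 + b z + c = 0 with a = -1.26, b = 0.028, c = 1.
Discriminant D = b^2 - 4ac = (0.028)^2 - 4*(-1.26)*1 = 0.000784 - (-5.04) = 5.040784.
D >= 0, so the roots are real: z = (-b +/- sqrt(D)) / (2a) = (-0.028 +/- 2.245169) / (-2.52).
  z_1 = (-0.028 + 2.245169) / (-2.52) = -0.8798,   |z_1| = 0.8798.
  z_2 = (-0.028 - 2.245169) / (-2.52) = 0.9021,   |z_2| = 0.9021.
Moduli of all roots: 0.8798, 0.9021.
All moduli strictly greater than 1? No.
Verdict: Not stationary.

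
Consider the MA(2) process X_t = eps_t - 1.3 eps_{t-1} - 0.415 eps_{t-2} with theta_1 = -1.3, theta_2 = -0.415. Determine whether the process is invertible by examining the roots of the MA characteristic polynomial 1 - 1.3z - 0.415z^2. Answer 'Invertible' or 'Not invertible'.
\text{Not invertible}

The MA(q) characteristic polynomial is P(z) = 1 - 1.3z - 0.415z^2.
Invertibility requires all roots to lie outside the unit circle, i.e. |z| > 1 for every root.
Set 1 + (-1.3) z + (-0.415) z^2 = 0, i.e. a z^2 + b z + c = 0 with a = -0.415, b = -1.3, c = 1.
Discriminant D = b^2 - 4ac = (-1.3)^2 - 4*(-0.415)*1 = 1.69 - (-1.66) = 3.35.
D >= 0, so the roots are real: z = (-b +/- sqrt(D)) / (2a) = (1.3 +/- 1.830301) / (-0.83).
  z_1 = (1.3 + 1.830301) / (-0.83) = -3.7714,   |z_1| = 3.7714.
  z_2 = (1.3 - 1.830301) / (-0.83) = 0.6389,   |z_2| = 0.6389.
Moduli of all roots: 3.7714, 0.6389.
All moduli strictly greater than 1? No.
Verdict: Not invertible.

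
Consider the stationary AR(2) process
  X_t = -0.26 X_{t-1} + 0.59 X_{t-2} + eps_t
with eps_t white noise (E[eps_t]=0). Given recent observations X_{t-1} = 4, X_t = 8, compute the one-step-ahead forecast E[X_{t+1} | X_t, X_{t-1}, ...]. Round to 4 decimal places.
E[X_{t+1} \mid \mathcal F_t] = 0.2800

For an AR(p) model X_t = c + sum_i phi_i X_{t-i} + eps_t, the
one-step-ahead conditional mean is
  E[X_{t+1} | X_t, ...] = c + sum_i phi_i X_{t+1-i}.
Substitute known values:
  E[X_{t+1} | ...] = (-0.26) * (8) + (0.59) * (4)
                   = 0.2800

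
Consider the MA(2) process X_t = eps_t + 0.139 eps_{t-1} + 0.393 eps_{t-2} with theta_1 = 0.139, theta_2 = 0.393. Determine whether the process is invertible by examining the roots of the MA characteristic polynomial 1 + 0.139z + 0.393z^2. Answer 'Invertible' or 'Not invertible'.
\text{Invertible}

The MA(q) characteristic polynomial is P(z) = 1 + 0.139z + 0.393z^2.
Invertibility requires all roots to lie outside the unit circle, i.e. |z| > 1 for every root.
Set 1 + (0.139) z + (0.393) z^2 = 0, i.e. a z^2 + b z + c = 0 with a = 0.393, b = 0.139, c = 1.
Discriminant D = b^2 - 4ac = (0.139)^2 - 4*(0.393)*1 = 0.019321 - (1.572) = -1.552679.
D < 0, so the roots are the complex-conjugate pair z = (-b +/- i sqrt(-D)) / (2a) = -0.1768 +/- 1.5853i.
For a conjugate pair |z|^2 = z * conj(z) = (product of roots) = c/a = 1/(0.393) = 2.544529, so |z| = sqrt(2.544529) = 1.5952 for both roots.
Moduli of all roots: 1.5952, 1.5952.
All moduli strictly greater than 1? Yes.
Verdict: Invertible.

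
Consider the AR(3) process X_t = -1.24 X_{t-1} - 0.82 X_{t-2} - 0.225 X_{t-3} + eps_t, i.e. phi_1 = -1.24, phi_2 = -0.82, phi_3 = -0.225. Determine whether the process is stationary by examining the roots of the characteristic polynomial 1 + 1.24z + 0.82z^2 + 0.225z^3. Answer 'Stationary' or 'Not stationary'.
\text{Stationary}

The AR(p) characteristic polynomial is P(z) = 1 + 1.24z + 0.82z^2 + 0.225z^3.
Stationarity requires all roots to lie outside the unit circle, i.e. |z| > 1 for every root.
Degree 3: look for a simple real root z0 first, then factor out (1 - z/z0) and solve the remaining quadratic.
Testing z0 = -2: P(-2) = 1 + (1.24)(-2) + (0.82)(-2)^2 + (0.225)(-2)^3
  = 1 + (-2.48) + (3.28) + (-1.8) = 0.  So z_0 = -2 is a root, |z_0| = 2.
Divide out the factor (1 + 0.5 z) = (1 - z/z0) (since 1/z0 = -0.5):
  P(z) = (1 + 0.5 z)(1 + (0.74) z + (0.45) z^2)
  [check: z-coef 0.74 - (-0.5) = 1.24; z^2-coef 0.45 - (-0.5)(0.74) = 0.82; z^3-coef -(-0.5)(0.45) = 0.225.]
Remaining roots from the quadratic factor 1 + (0.74) z + (0.45) z^2:
  Set 1 + (0.74) z + (0.45) z^2 = 0, i.e. a z^2 + b z + c = 0 with a = 0.45, b = 0.74, c = 1.
  Discriminant D = b^2 - 4ac = (0.74)^2 - 4*(0.45)*1 = 0.5476 - (1.8) = -1.2524.
  D < 0, so the roots are the complex-conjugate pair z = (-b +/- i sqrt(-D)) / (2a) = -0.8222 +/- 1.2435i.
  For a conjugate pair |z|^2 = z * conj(z) = (product of roots) = c/a = 1/(0.45) = 2.222222, so |z| = sqrt(2.222222) = 1.4907 for both roots.
Moduli of all roots: 2.0000, 1.4907, 1.4907.
All moduli strictly greater than 1? Yes.
Verdict: Stationary.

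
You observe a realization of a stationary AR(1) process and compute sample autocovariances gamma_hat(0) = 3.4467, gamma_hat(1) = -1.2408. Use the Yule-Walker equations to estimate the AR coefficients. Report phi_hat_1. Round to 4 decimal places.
\hat\phi_{1} = -0.3600

The Yule-Walker equations for an AR(p) process read, in matrix form,
  Gamma_p phi = r_p,   with   (Gamma_p)_{ij} = gamma(|i - j|),
                       (r_p)_i = gamma(i),   i,j = 1..p.
Substitute the sample gammas (Toeplitz matrix and right-hand side of size 1):
  Gamma_p = [[3.4467]]
  r_p     = [-1.2408]
With p = 1 this is the single equation gamma(0) phi_1 = gamma(1):
  phi_hat_1 = gamma(1) / gamma(0) = -1.2408 / 3.4467 = -0.3600.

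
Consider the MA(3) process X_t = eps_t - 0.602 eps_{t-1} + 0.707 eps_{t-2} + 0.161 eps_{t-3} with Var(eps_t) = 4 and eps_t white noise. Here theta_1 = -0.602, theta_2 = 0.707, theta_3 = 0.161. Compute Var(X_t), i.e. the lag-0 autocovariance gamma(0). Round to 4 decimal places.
\gamma(0) = 7.5527

For an MA(q) process X_t = eps_t + sum_i theta_i eps_{t-i} with
Var(eps_t) = sigma^2, the variance is
  gamma(0) = sigma^2 * (1 + sum_i theta_i^2).
  sum_i theta_i^2 = (-0.602)^2 + (0.707)^2 + (0.161)^2 = 0.362404 + 0.499849 + 0.025921 = 0.888174.
  gamma(0) = 4 * (1 + 0.888174) = 4 * 1.888174 = 7.552696, which rounds to 7.5527.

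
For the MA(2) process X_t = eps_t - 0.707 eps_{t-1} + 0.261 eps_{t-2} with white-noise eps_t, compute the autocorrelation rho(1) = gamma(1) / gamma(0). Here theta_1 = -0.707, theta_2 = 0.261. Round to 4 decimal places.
\rho(1) = -0.5686

For an MA(q) process with theta_0 = 1, the autocovariance is
  gamma(k) = sigma^2 * sum_{i=0..q-k} theta_i * theta_{i+k},
and rho(k) = gamma(k) / gamma(0). Sigma^2 cancels.
  numerator   = (1)*(-0.707) + (-0.707)*(0.261) = -0.891527.
  denominator = (1)^2 + (-0.707)^2 + (0.261)^2 = 1.56797.
  rho(1) = -0.891527 / 1.56797 = -0.5686.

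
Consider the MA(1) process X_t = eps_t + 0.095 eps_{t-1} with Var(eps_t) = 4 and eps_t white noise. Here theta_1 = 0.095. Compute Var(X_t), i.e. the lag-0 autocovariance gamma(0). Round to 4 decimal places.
\gamma(0) = 4.0361

For an MA(q) process X_t = eps_t + sum_i theta_i eps_{t-i} with
Var(eps_t) = sigma^2, the variance is
  gamma(0) = sigma^2 * (1 + sum_i theta_i^2).
  sum_i theta_i^2 = (0.095)^2 = 0.009025.
  gamma(0) = 4 * (1 + 0.009025) = 4 * 1.009025 = 4.0361.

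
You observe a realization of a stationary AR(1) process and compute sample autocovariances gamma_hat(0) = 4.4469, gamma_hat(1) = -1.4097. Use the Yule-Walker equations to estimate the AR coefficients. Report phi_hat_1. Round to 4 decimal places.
\hat\phi_{1} = -0.3170

The Yule-Walker equations for an AR(p) process read, in matrix form,
  Gamma_p phi = r_p,   with   (Gamma_p)_{ij} = gamma(|i - j|),
                       (r_p)_i = gamma(i),   i,j = 1..p.
Substitute the sample gammas (Toeplitz matrix and right-hand side of size 1):
  Gamma_p = [[4.4469]]
  r_p     = [-1.4097]
With p = 1 this is the single equation gamma(0) phi_1 = gamma(1):
  phi_hat_1 = gamma(1) / gamma(0) = -1.4097 / 4.4469 = -0.3170.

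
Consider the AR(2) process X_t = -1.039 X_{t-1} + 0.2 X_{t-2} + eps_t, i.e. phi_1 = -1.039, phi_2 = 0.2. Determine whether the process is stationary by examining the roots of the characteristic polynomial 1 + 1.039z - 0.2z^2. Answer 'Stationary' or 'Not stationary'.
\text{Not stationary}

The AR(p) characteristic polynomial is P(z) = 1 + 1.039z - 0.2z^2.
Stationarity requires all roots to lie outside the unit circle, i.e. |z| > 1 for every root.
Set 1 + (1.039) z + (-0.2) z^2 = 0, i.e. a z^2 + b z + c = 0 with a = -0.2, b = 1.039, c = 1.
Discriminant D = b^2 - 4ac = (1.039)^2 - 4*(-0.2)*1 = 1.079521 - (-0.8) = 1.879521.
D >= 0, so the roots are real: z = (-b +/- sqrt(D)) / (2a) = (-1.039 +/- 1.370956) / (-0.4).
  z_1 = (-1.039 + 1.370956) / (-0.4) = -0.8299,   |z_1| = 0.8299.
  z_2 = (-1.039 - 1.370956) / (-0.4) = 6.0249,   |z_2| = 6.0249.
Moduli of all roots: 0.8299, 6.0249.
All moduli strictly greater than 1? No.
Verdict: Not stationary.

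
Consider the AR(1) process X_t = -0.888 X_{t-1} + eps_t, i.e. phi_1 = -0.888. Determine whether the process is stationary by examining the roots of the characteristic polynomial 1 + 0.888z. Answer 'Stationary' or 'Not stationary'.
\text{Stationary}

The AR(p) characteristic polynomial is P(z) = 1 + 0.888z.
Stationarity requires all roots to lie outside the unit circle, i.e. |z| > 1 for every root.
This is linear in z: 1 + (0.888) z = 0  =>  z = -1/(0.888) = -1.126126,  |z| = 1.126126.
Moduli of all roots: 1.1261.
All moduli strictly greater than 1? Yes.
Verdict: Stationary.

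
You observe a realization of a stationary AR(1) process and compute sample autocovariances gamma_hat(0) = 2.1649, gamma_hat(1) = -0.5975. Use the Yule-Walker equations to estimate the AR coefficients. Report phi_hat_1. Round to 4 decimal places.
\hat\phi_{1} = -0.2760

The Yule-Walker equations for an AR(p) process read, in matrix form,
  Gamma_p phi = r_p,   with   (Gamma_p)_{ij} = gamma(|i - j|),
                       (r_p)_i = gamma(i),   i,j = 1..p.
Substitute the sample gammas (Toeplitz matrix and right-hand side of size 1):
  Gamma_p = [[2.1649]]
  r_p     = [-0.5975]
With p = 1 this is the single equation gamma(0) phi_1 = gamma(1):
  phi_hat_1 = gamma(1) / gamma(0) = -0.5975 / 2.1649 = -0.2760.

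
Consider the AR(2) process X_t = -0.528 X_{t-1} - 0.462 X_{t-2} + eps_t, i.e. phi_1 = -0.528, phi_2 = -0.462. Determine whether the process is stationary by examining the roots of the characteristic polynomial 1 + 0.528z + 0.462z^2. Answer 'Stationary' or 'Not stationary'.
\text{Stationary}

The AR(p) characteristic polynomial is P(z) = 1 + 0.528z + 0.462z^2.
Stationarity requires all roots to lie outside the unit circle, i.e. |z| > 1 for every root.
Set 1 + (0.528) z + (0.462) z^2 = 0, i.e. a z^2 + b z + c = 0 with a = 0.462, b = 0.528, c = 1.
Discriminant D = b^2 - 4ac = (0.528)^2 - 4*(0.462)*1 = 0.278784 - (1.848) = -1.569216.
D < 0, so the roots are the complex-conjugate pair z = (-b +/- i sqrt(-D)) / (2a) = -0.5714 +/- 1.3557i.
For a conjugate pair |z|^2 = z * conj(z) = (product of roots) = c/a = 1/(0.462) = 2.164502, so |z| = sqrt(2.164502) = 1.4712 for both roots.
Moduli of all roots: 1.4712, 1.4712.
All moduli strictly greater than 1? Yes.
Verdict: Stationary.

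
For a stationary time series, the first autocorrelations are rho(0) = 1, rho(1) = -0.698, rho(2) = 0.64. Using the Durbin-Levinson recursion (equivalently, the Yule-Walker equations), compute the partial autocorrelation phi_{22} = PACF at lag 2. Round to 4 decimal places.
\phi_{22} = 0.2980

The PACF at lag k is phi_{kk}, the last component of the solution
to the Yule-Walker system G_k phi = r_k where
  (G_k)_{ij} = rho(|i - j|), (r_k)_i = rho(i), i,j = 1..k.
Equivalently, Durbin-Levinson gives phi_{kk} iteratively:
  phi_{11} = rho(1)
  phi_{kk} = [rho(k) - sum_{j=1..k-1} phi_{k-1,j} rho(k-j)]
            / [1 - sum_{j=1..k-1} phi_{k-1,j} rho(j)],
  phi_{k,j} = phi_{k-1,j} - phi_{kk} phi_{k-1,k-j},  j = 1..k-1.
Step k = 1:
  phi_11 = rho(1) = -0.698.
Step k = 2:
  phi_22 = [rho(2) - phi_11 rho(1)] / [1 - phi_11 rho(1)] = [0.64 - (-0.698)(-0.698)] / [1 - (-0.698)(-0.698)]
         = 0.152796 / 0.512796 = 0.298.
Therefore phi_{22} = 0.2980.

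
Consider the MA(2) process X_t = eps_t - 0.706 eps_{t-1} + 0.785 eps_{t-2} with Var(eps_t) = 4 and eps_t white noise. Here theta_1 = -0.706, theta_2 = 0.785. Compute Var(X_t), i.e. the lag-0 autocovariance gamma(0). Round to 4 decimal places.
\gamma(0) = 8.4586

For an MA(q) process X_t = eps_t + sum_i theta_i eps_{t-i} with
Var(eps_t) = sigma^2, the variance is
  gamma(0) = sigma^2 * (1 + sum_i theta_i^2).
  sum_i theta_i^2 = (-0.706)^2 + (0.785)^2 = 0.498436 + 0.616225 = 1.114661.
  gamma(0) = 4 * (1 + 1.114661) = 4 * 2.114661 = 8.458644, which rounds to 8.4586.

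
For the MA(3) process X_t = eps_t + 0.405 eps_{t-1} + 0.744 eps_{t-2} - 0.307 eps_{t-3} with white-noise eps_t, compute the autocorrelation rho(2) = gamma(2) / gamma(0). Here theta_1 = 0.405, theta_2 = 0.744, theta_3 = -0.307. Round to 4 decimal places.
\rho(2) = 0.3420

For an MA(q) process with theta_0 = 1, the autocovariance is
  gamma(k) = sigma^2 * sum_{i=0..q-k} theta_i * theta_{i+k},
and rho(k) = gamma(k) / gamma(0). Sigma^2 cancels.
  numerator   = (1)*(0.744) + (0.405)*(-0.307) = 0.619665.
  denominator = (1)^2 + (0.405)^2 + (0.744)^2 + (-0.307)^2 = 1.81181.
  rho(2) = 0.619665 / 1.81181 = 0.3420.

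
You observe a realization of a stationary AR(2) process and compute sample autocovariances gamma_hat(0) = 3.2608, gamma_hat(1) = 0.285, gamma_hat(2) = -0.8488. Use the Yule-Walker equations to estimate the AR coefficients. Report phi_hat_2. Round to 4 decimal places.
\hat\phi_{2} = -0.2700

The Yule-Walker equations for an AR(p) process read, in matrix form,
  Gamma_p phi = r_p,   with   (Gamma_p)_{ij} = gamma(|i - j|),
                       (r_p)_i = gamma(i),   i,j = 1..p.
Substitute the sample gammas (Toeplitz matrix and right-hand side of size 2):
  Gamma_p = [[3.2608, 0.285], [0.285, 3.2608]]
  r_p     = [0.285, -0.8488]
Written out:
  3.2608 phi_1 + 0.285 phi_2 = 0.285
  0.285 phi_1 + 3.2608 phi_2 = -0.8488
Solve by Cramer's rule:
  det = gamma(0)^2 - gamma(1)^2 = (3.2608)^2 - (0.285)^2 = 10.63281664 - 0.081225 = 10.55159164
  phi_hat_1 = [gamma(1) gamma(0) - gamma(1) gamma(2)] / det = [(0.285)(3.2608) - (0.285)(-0.8488)] / 10.55159164 = 1.171236 / 10.55159164 = 0.111
  phi_hat_2 = [gamma(0) gamma(2) - gamma(1)^2] / det = [(3.2608)(-0.8488) - (0.285)^2] / 10.55159164 = -2.84899204 / 10.55159164 = -0.27
So phi_hat = [0.1110, -0.2700].
Therefore phi_hat_2 = -0.2700.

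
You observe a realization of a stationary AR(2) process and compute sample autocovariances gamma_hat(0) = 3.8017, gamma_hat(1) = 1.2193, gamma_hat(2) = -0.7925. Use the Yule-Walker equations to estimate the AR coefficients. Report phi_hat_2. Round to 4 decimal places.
\hat\phi_{2} = -0.3470

The Yule-Walker equations for an AR(p) process read, in matrix form,
  Gamma_p phi = r_p,   with   (Gamma_p)_{ij} = gamma(|i - j|),
                       (r_p)_i = gamma(i),   i,j = 1..p.
Substitute the sample gammas (Toeplitz matrix and right-hand side of size 2):
  Gamma_p = [[3.8017, 1.2193], [1.2193, 3.8017]]
  r_p     = [1.2193, -0.7925]
Written out:
  3.8017 phi_1 + 1.2193 phi_2 = 1.2193
  1.2193 phi_1 + 3.8017 phi_2 = -0.7925
Solve by Cramer's rule:
  det = gamma(0)^2 - gamma(1)^2 = (3.8017)^2 - (1.2193)^2 = 14.45292289 - 1.48669249 = 12.9662304
  phi_hat_1 = [gamma(1) gamma(0) - gamma(1) gamma(2)] / det = [(1.2193)(3.8017) - (1.2193)(-0.7925)] / 12.9662304 = 5.60170806 / 12.9662304 = 0.432
  phi_hat_2 = [gamma(0) gamma(2) - gamma(1)^2] / det = [(3.8017)(-0.7925) - (1.2193)^2] / 12.9662304 = -4.49953974 / 12.9662304 = -0.347
So phi_hat = [0.4320, -0.3470].
Therefore phi_hat_2 = -0.3470.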